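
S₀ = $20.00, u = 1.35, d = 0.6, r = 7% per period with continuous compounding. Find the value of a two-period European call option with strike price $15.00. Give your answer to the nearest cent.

Risk-neutral probability p = (e^0.07 − 0.6)/(1.35 − 0.6) = 0.4725/0.7500 = 0.6300
Terminal stock prices: S_uu = 36.45, S_ud = 16.2, S_dd = 7.2
Terminal payoffs (S − K): max(21.45, 0) = 21.45, max(1.2, 0) = 1.2, max(-7.8, 0) = 0
Node u (S = 27): V_u = e^(−0.07)·[0.6300·21.4500 + 0.3700·1.2000] = 13.0141
Node d (S = 12): V_d = e^(−0.07)·[0.6300·1.2000 + 0.3700·0.0000] = 0.7049
Node 0 (S = 20): V_0 = e^(−0.07)·[0.6300·13.0141 + 0.3700·0.7049] = 7.8879

$7.89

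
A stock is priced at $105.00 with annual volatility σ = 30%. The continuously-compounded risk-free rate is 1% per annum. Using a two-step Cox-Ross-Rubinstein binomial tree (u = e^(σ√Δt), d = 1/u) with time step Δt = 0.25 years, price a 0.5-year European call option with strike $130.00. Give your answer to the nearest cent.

$2.59

CRR parameters: u = e^(σ√Δt) = e^(0.3·√0.25) = 1.1618, d = 1/u = 0.8607
Per-period rate: rΔt = 0.01·0.25 = 0.0025, so R = e^0.0025 = 1.0025
Risk-neutral probability p = (e^0.0025 − 0.8607)/(1.1618 − 0.8607) = 0.1418/0.3011 = 0.4709
Terminal stock prices: S_uu = 141.7, S_ud = 105, S_dd = 77.79
Terminal payoffs (S − K): max(11.74, 0) = 11.74, max(-25, 0) = 0, max(-52.21, 0) = 0
Node u (S = 122): V_u = e^(−0.0025)·[0.4709·11.7352 + 0.5291·0.0000] = 5.5121
Node d (S = 90.37): V_d = e^(−0.0025)·[0.4709·0.0000 + 0.5291·0.0000] = 0.0000
Node 0 (S = 105): V_0 = e^(−0.0025)·[0.4709·5.5121 + 0.5291·0.0000] = 2.5891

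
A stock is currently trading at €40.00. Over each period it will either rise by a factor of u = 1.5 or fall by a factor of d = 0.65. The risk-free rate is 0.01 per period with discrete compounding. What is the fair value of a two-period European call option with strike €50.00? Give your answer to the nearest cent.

€7.03

Risk-neutral probability p = (1 + 0.01 − 0.65)/(1.5 − 0.65) = 0.3600/0.8500 = 0.4235
Terminal stock prices: S_uu = 90, S_ud = 39, S_dd = 16.9
Terminal payoffs (S − K): max(40, 0) = 40, max(-11, 0) = 0, max(-33.1, 0) = 0
Node u (S = 60): V_u = 1/1.01·[0.4235·40.0000 + 0.5765·0.0000] = 16.7734
Node d (S = 26): V_d = 1/1.01·[0.4235·0.0000 + 0.5765·0.0000] = 0.0000
Node 0 (S = 40): V_0 = 1/1.01·[0.4235·16.7734 + 0.5765·0.0000] = 7.0337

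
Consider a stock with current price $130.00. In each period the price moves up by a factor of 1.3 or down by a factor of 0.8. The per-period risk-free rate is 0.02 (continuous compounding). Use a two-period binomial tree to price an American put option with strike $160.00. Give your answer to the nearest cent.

$36.59

Risk-neutral probability p = (e^0.02 − 0.8)/(1.3 − 0.8) = 0.2202/0.5000 = 0.4404
Terminal stock prices: S_uu = 219.7, S_ud = 135.2, S_dd = 83.2
Terminal payoffs (K − S): max(-59.7, 0) = 0, max(24.8, 0) = 24.8, max(76.8, 0) = 76.8
Node u (S = 169): continuation = e^(−0.02)·[0.4404·0.0000 + 0.5596·24.8000] = 13.6032; exercise value = 0.0000 ≤ continuation, so V_u = 13.6032
Node d (S = 104): continuation = e^(−0.02)·[0.4404·24.8000 + 0.5596·76.8000] = 52.8318; exercise value = 56.0000 > continuation, so V_d = 56.0000 (exercise)
Node 0 (S = 130): continuation = e^(−0.02)·[0.4404·13.6032 + 0.5596·56.0000] = 36.5892; exercise value = 30.0000 ≤ continuation, so V_0 = 36.5892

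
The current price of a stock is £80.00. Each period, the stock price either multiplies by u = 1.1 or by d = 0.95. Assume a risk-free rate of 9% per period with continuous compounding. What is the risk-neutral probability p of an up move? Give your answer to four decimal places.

Risk-neutral probability p = (e^0.09 − 0.95)/(1.1 − 0.95) = 0.1442/0.1500 = 0.9612

p = 0.9612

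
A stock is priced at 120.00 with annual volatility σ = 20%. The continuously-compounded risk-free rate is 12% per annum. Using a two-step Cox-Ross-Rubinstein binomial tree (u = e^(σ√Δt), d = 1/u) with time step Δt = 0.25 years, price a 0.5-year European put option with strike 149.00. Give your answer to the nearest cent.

CRR parameters: u = e^(σ√Δt) = e^(0.2·√0.25) = 1.1052, d = 1/u = 0.9048
Per-period rate: rΔt = 0.12·0.25 = 0.03, so R = e^0.03 = 1.0305
Risk-neutral probability p = (e^0.03 − 0.9048)/(1.1052 − 0.9048) = 0.1256/0.2003 = 0.6270
Terminal stock prices: S_uu = 146.6, S_ud = 120, S_dd = 98.25
Terminal payoffs (K − S): max(2.432, 0) = 2.432, max(29, 0) = 29, max(50.75, 0) = 50.75
Node u (S = 132.6): V_u = e^(−0.03)·[0.6270·2.4317 + 0.3730·29.0000] = 11.9759
Node d (S = 108.6): V_d = e^(−0.03)·[0.6270·29.0000 + 0.3730·50.7523] = 36.0159
Node 0 (S = 120): V_0 = e^(−0.03)·[0.6270·11.9759 + 0.3730·36.0159] = 20.3229

20.32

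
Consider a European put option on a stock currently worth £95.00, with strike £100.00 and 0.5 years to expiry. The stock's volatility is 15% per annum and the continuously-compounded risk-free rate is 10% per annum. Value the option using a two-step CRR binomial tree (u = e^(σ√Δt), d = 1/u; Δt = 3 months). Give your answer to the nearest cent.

£4.29

CRR parameters: u = e^(σ√Δt) = e^(0.15·√0.25) = 1.0779, d = 1/u = 0.9277
Per-period rate: rΔt = 0.1·0.25 = 0.025, so R = e^0.025 = 1.0253
Risk-neutral probability p = (e^0.025 − 0.9277)/(1.0779 − 0.9277) = 0.0976/0.1501 = 0.6499
Terminal stock prices: S_uu = 110.4, S_ud = 95, S_dd = 81.77
Terminal payoffs (K − S): max(-10.37, 0) = 0, max(5, 0) = 5, max(18.23, 0) = 18.23
Node u (S = 102.4): V_u = e^(−0.025)·[0.6499·0.0000 + 0.3501·5.0000] = 1.7074
Node d (S = 88.14): V_d = e^(−0.025)·[0.6499·5.0000 + 0.3501·18.2327] = 9.3954
Node 0 (S = 95): V_0 = e^(−0.025)·[0.6499·1.7074 + 0.3501·9.3954] = 4.2906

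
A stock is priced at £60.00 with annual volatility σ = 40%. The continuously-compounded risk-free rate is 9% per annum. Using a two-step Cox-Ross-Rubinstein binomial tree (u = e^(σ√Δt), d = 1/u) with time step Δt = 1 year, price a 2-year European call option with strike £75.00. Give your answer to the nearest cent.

CRR parameters: u = e^(σ√Δt) = e^(0.4·√1) = 1.4918, d = 1/u = 0.6703
Per-period rate: rΔt = 0.09·1 = 0.09, so R = e^0.09 = 1.0942
Risk-neutral probability p = (e^0.09 − 0.6703)/(1.4918 − 0.6703) = 0.4239/0.8215 = 0.5159
Terminal stock prices: S_uu = 133.5, S_ud = 60, S_dd = 26.96
Terminal payoffs (S − K): max(58.53, 0) = 58.53, max(-15, 0) = 0, max(-48.04, 0) = 0
Node u (S = 89.51): V_u = e^(−0.09)·[0.5159·58.5325 + 0.4841·0.0000] = 27.6005
Node d (S = 40.22): V_d = e^(−0.09)·[0.5159·0.0000 + 0.4841·0.0000] = 0.0000
Node 0 (S = 60): V_0 = e^(−0.09)·[0.5159·27.6005 + 0.4841·0.0000] = 13.0148

£13.01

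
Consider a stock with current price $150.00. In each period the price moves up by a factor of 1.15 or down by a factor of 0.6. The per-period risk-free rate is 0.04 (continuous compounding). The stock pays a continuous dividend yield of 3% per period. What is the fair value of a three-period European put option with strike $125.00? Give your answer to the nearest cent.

$11.68

Per-period risk-free factor R = e^0.04 = 1.0408; dividend-adjusted growth = e^(0.04−0.03) = 1.0101.
Risk-neutral probability p = (1.0101 − 0.6)/(1.15 − 0.6) = 0.4101/0.5500 = 0.7455
Terminal stock prices: S_uuu = 228.1, S_uud = 119, S_udd = 62.1, S_ddd = 32.4
Terminal payoffs (K − S): max(-103.1, 0) = 0, max(5.975, 0) = 5.975, max(62.9, 0) = 62.9, max(92.6, 0) = 92.6
Node uu (S = 198.4): V_uu = e^(−0.04)·[0.7455·0.0000 + 0.2545·5.9750] = 1.4607
Node ud (S = 103.5): V_ud = e^(−0.04)·[0.7455·5.9750 + 0.2545·62.9000] = 19.6576
Node dd (S = 54): V_dd = e^(−0.04)·[0.7455·62.9000 + 0.2545·92.6000] = 67.6946
Node u (S = 172.5): V_u = e^(−0.04)·[0.7455·1.4607 + 0.2545·19.6576] = 5.8522
Node d (S = 90): V_d = e^(−0.04)·[0.7455·19.6576 + 0.2545·67.6946] = 30.6307
Node 0 (S = 150): V_0 = e^(−0.04)·[0.7455·5.8522 + 0.2545·30.6307] = 11.6805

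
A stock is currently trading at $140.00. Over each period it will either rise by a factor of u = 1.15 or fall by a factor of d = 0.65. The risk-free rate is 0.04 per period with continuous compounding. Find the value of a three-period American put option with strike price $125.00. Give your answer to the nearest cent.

Risk-neutral probability p = (e^0.04 − 0.65)/(1.15 − 0.65) = 0.3908/0.5000 = 0.7816
Terminal stock prices: S_uuu = 212.9, S_uud = 120.3, S_udd = 68.02, S_ddd = 38.45
Terminal payoffs (K − S): max(-87.92, 0) = 0, max(4.653, 0) = 4.653, max(56.98, 0) = 56.98, max(86.55, 0) = 86.55
Node uu (S = 185.1): continuation = e^(−0.04)·[0.7816·0.0000 + 0.2184·4.6525] = 0.9762; exercise value = 0.0000 ≤ continuation, so V_uu = 0.9762
Node ud (S = 104.7): continuation = e^(−0.04)·[0.7816·4.6525 + 0.2184·56.9775] = 15.4487; exercise value = 20.3500 > continuation, so V_ud = 20.3500 (exercise)
Node dd (S = 59.15): continuation = e^(−0.04)·[0.7816·56.9775 + 0.2184·86.5525] = 60.9487; exercise value = 65.8500 > continuation, so V_dd = 65.8500 (exercise)
Node u (S = 161): continuation = e^(−0.04)·[0.7816·0.9762 + 0.2184·20.3500] = 5.0028; exercise value = 0.0000 ≤ continuation, so V_u = 5.0028
Node d (S = 91): continuation = e^(−0.04)·[0.7816·20.3500 + 0.2184·65.8500] = 29.0987; exercise value = 34.0000 > continuation, so V_d = 34.0000 (exercise)
Node 0 (S = 140): continuation = e^(−0.04)·[0.7816·5.0028 + 0.2184·34.0000] = 10.8907; exercise value = 0.0000 ≤ continuation, so V_0 = 10.8907

$10.89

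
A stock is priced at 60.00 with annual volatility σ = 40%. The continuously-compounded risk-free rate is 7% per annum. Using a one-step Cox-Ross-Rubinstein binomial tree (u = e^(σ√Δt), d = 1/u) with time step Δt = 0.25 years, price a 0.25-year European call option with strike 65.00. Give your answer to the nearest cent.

4.02

CRR parameters: u = e^(σ√Δt) = e^(0.4·√0.25) = 1.2214, d = 1/u = 0.8187
Per-period rate: rΔt = 0.07·0.25 = 0.0175, so R = e^0.0175 = 1.0177
Risk-neutral probability p = (e^0.0175 − 0.8187)/(1.2214 − 0.8187) = 0.1989/0.4027 = 0.4940
Terminal stock prices: S_u = 73.28, S_d = 49.12
Terminal payoffs (S − K): max(8.284, 0) = 8.284, max(-15.88, 0) = 0
Node 0 (S = 60): V_0 = e^(−0.0175)·[0.4940·8.2842 + 0.5060·0.0000] = 4.0215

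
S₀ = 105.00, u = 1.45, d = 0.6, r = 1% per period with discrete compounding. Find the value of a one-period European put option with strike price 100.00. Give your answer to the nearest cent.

Risk-neutral probability p = (1 + 0.01 − 0.6)/(1.45 − 0.6) = 0.4100/0.8500 = 0.4824
Terminal stock prices: S_u = 152.2, S_d = 63
Terminal payoffs (K − S): max(-52.25, 0) = 0, max(37, 0) = 37
Node 0 (S = 105): V_0 = 1/1.01·[0.4824·0.0000 + 0.5176·37.0000] = 18.9633

18.96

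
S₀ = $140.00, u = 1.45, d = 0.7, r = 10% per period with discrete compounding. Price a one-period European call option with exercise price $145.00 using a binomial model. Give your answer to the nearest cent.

$28.12

Risk-neutral probability p = (1 + 0.1 − 0.7)/(1.45 − 0.7) = 0.4000/0.7500 = 0.5333
Terminal stock prices: S_u = 203, S_d = 98
Terminal payoffs (S − K): max(58, 0) = 58, max(-47, 0) = 0
Node 0 (S = 140): V_0 = 1/1.1·[0.5333·58.0000 + 0.4667·0.0000] = 28.1212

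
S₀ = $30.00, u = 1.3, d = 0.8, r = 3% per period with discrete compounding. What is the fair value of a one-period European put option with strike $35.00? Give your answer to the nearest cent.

$5.77

Risk-neutral probability p = (1 + 0.03 − 0.8)/(1.3 − 0.8) = 0.2300/0.5000 = 0.4600
Terminal stock prices: S_u = 39, S_d = 24
Terminal payoffs (K − S): max(-4, 0) = 0, max(11, 0) = 11
Node 0 (S = 30): V_0 = 1/1.03·[0.4600·0.0000 + 0.5400·11.0000] = 5.7670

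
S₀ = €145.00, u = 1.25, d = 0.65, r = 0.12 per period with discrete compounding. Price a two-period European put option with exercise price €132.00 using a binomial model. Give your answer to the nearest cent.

€6.49

Risk-neutral probability p = (1 + 0.12 − 0.65)/(1.25 − 0.65) = 0.4700/0.6000 = 0.7833
Terminal stock prices: S_uu = 226.6, S_ud = 117.8, S_dd = 61.26
Terminal payoffs (K − S): max(-94.56, 0) = 0, max(14.19, 0) = 14.19, max(70.74, 0) = 70.74
Node u (S = 181.2): V_u = 1/1.12·[0.7833·0.0000 + 0.2167·14.1875] = 2.7446
Node d (S = 94.25): V_d = 1/1.12·[0.7833·14.1875 + 0.2167·70.7375] = 23.6071
Node 0 (S = 145): V_0 = 1/1.12·[0.7833·2.7446 + 0.2167·23.6071] = 6.4864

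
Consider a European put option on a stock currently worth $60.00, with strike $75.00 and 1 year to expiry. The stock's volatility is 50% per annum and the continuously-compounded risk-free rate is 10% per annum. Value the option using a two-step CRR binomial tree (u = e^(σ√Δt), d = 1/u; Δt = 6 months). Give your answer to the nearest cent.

CRR parameters: u = e^(σ√Δt) = e^(0.5·√0.5) = 1.4241, d = 1/u = 0.7022
Per-period rate: rΔt = 0.1·0.5 = 0.05, so R = e^0.05 = 1.0513
Risk-neutral probability p = (e^0.05 − 0.7022)/(1.4241 − 0.7022) = 0.3491/0.7219 = 0.4835
Terminal stock prices: S_uu = 121.7, S_ud = 60, S_dd = 29.58
Terminal payoffs (K − S): max(-46.69, 0) = 0, max(15, 0) = 15, max(45.42, 0) = 45.42
Node u (S = 85.45): V_u = e^(−0.05)·[0.4835·0.0000 + 0.5165·15.0000] = 7.3691
Node d (S = 42.13): V_d = e^(−0.05)·[0.4835·15.0000 + 0.5165·45.4159] = 29.2109
Node 0 (S = 60): V_0 = e^(−0.05)·[0.4835·7.3691 + 0.5165·29.2109] = 17.7399

$17.74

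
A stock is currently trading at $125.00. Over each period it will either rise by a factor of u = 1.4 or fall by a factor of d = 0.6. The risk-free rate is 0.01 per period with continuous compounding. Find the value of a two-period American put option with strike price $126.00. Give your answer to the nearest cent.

Risk-neutral probability p = (e^0.01 − 0.6)/(1.4 − 0.6) = 0.4101/0.8000 = 0.5126
Terminal stock prices: S_uu = 245, S_ud = 105, S_dd = 45
Terminal payoffs (K − S): max(-119, 0) = 0, max(21, 0) = 21, max(81, 0) = 81
Node u (S = 175): continuation = e^(−0.01)·[0.5126·0.0000 + 0.4874·21.0000] = 10.1343; exercise value = 0.0000 ≤ continuation, so V_u = 10.1343
Node d (S = 75): continuation = e^(−0.01)·[0.5126·21.0000 + 0.4874·81.0000] = 49.7463; exercise value = 51.0000 > continuation, so V_d = 51.0000 (exercise)
Node 0 (S = 125): continuation = e^(−0.01)·[0.5126·10.1343 + 0.4874·51.0000] = 29.7547; exercise value = 1.0000 ≤ continuation, so V_0 = 29.7547

$29.75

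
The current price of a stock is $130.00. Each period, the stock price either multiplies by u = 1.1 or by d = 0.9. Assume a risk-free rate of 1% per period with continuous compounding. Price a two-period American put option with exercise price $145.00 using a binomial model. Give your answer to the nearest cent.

$16.42

Risk-neutral probability p = (e^0.01 − 0.9)/(1.1 − 0.9) = 0.1101/0.2000 = 0.5503
Terminal stock prices: S_uu = 157.3, S_ud = 128.7, S_dd = 105.3
Terminal payoffs (K − S): max(-12.3, 0) = 0, max(16.3, 0) = 16.3, max(39.7, 0) = 39.7
Node u (S = 143): continuation = e^(−0.01)·[0.5503·0.0000 + 0.4497·16.3000] = 7.2580; exercise value = 2.0000 ≤ continuation, so V_u = 7.2580
Node d (S = 117): continuation = e^(−0.01)·[0.5503·16.3000 + 0.4497·39.7000] = 26.5572; exercise value = 28.0000 > continuation, so V_d = 28.0000 (exercise)
Node 0 (S = 130): continuation = e^(−0.01)·[0.5503·7.2580 + 0.4497·28.0000] = 16.4216; exercise value = 15.0000 ≤ continuation, so V_0 = 16.4216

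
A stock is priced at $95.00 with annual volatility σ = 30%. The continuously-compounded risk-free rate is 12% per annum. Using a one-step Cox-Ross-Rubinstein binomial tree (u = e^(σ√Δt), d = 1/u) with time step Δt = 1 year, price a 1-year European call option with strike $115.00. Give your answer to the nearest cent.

CRR parameters: u = e^(σ√Δt) = e^(0.3·√1) = 1.3499, d = 1/u = 0.7408
Per-period rate: rΔt = 0.12·1 = 0.12, so R = e^0.12 = 1.1275
Risk-neutral probability p = (e^0.12 − 0.7408)/(1.3499 − 0.7408) = 0.3867/0.6090 = 0.6349
Terminal stock prices: S_u = 128.2, S_d = 70.38
Terminal payoffs (S − K): max(13.24, 0) = 13.24, max(-44.62, 0) = 0
Node 0 (S = 95): V_0 = e^(−0.12)·[0.6349·13.2366 + 0.3651·0.0000] = 7.4536

$7.45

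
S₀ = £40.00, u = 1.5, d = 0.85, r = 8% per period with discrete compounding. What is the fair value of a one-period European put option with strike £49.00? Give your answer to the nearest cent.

Risk-neutral probability p = (1 + 0.08 − 0.85)/(1.5 − 0.85) = 0.2300/0.6500 = 0.3538
Terminal stock prices: S_u = 60, S_d = 34
Terminal payoffs (K − S): max(-11, 0) = 0, max(15, 0) = 15
Node 0 (S = 40): V_0 = 1/1.08·[0.3538·0.0000 + 0.6462·15.0000] = 8.9744

£8.97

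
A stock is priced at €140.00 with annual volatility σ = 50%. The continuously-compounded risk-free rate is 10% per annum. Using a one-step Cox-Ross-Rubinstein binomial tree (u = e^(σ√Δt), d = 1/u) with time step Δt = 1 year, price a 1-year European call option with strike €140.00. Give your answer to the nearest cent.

€39.32

CRR parameters: u = e^(σ√Δt) = e^(0.5·√1) = 1.6487, d = 1/u = 0.6065
Per-period rate: rΔt = 0.1·1 = 0.1, so R = e^0.1 = 1.1052
Risk-neutral probability p = (e^0.1 − 0.6065)/(1.6487 − 0.6065) = 0.4986/1.0422 = 0.4785
Terminal stock prices: S_u = 230.8, S_d = 84.91
Terminal payoffs (S − K): max(90.82, 0) = 90.82, max(-55.09, 0) = 0
Node 0 (S = 140): V_0 = e^(−0.1)·[0.4785·90.8210 + 0.5215·0.0000] = 39.3185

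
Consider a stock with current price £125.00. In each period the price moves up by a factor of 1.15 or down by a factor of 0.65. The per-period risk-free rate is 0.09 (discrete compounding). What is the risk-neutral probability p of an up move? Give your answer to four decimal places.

p = 0.8800

Risk-neutral probability p = (1 + 0.09 − 0.65)/(1.15 − 0.65) = 0.4400/0.5000 = 0.8800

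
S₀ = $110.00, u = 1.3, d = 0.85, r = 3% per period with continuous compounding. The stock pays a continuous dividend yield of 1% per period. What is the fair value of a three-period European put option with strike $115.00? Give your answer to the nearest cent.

$15.11

Per-period risk-free factor R = e^0.03 = 1.0305; dividend-adjusted growth = e^(0.03−0.01) = 1.0202.
Risk-neutral probability p = (1.0202 − 0.85)/(1.3 − 0.85) = 0.1702/0.4500 = 0.3782
Terminal stock prices: S_uuu = 241.7, S_uud = 158, S_udd = 103.3, S_ddd = 67.55
Terminal payoffs (K − S): max(-126.7, 0) = 0, max(-43.02, 0) = 0, max(11.68, 0) = 11.68, max(47.45, 0) = 47.45
Node uu (S = 185.9): V_uu = e^(−0.03)·[0.3782·0.0000 + 0.6218·0.0000] = 0.0000
Node ud (S = 121.5): V_ud = e^(−0.03)·[0.3782·0.0000 + 0.6218·11.6825] = 7.0492
Node dd (S = 79.47): V_dd = e^(−0.03)·[0.3782·11.6825 + 0.6218·47.4463] = 32.9170
Node u (S = 143): V_u = e^(−0.03)·[0.3782·0.0000 + 0.6218·7.0492] = 4.2535
Node d (S = 93.5): V_d = e^(−0.03)·[0.3782·7.0492 + 0.6218·32.9170] = 22.4495
Node 0 (S = 110): V_0 = e^(−0.03)·[0.3782·4.2535 + 0.6218·22.4495] = 15.1072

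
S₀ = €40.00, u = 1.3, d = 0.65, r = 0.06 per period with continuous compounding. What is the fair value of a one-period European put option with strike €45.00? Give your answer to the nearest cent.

€6.56

Risk-neutral probability p = (e^0.06 − 0.65)/(1.3 − 0.65) = 0.4118/0.6500 = 0.6336
Terminal stock prices: S_u = 52, S_d = 26
Terminal payoffs (K − S): max(-7, 0) = 0, max(19, 0) = 19
Node 0 (S = 40): V_0 = e^(−0.06)·[0.6336·0.0000 + 0.3664·19.0000] = 6.5563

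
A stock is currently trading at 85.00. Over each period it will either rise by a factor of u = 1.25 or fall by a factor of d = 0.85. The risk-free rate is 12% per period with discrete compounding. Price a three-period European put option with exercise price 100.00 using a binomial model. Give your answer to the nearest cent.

Risk-neutral probability p = (1 + 0.12 − 0.85)/(1.25 − 0.85) = 0.2700/0.4000 = 0.6750
Terminal stock prices: S_uuu = 166, S_uud = 112.9, S_udd = 76.77, S_ddd = 52.2
Terminal payoffs (K − S): max(-66.02, 0) = 0, max(-12.89, 0) = 0, max(23.23, 0) = 23.23, max(47.8, 0) = 47.8
Node uu (S = 132.8): V_uu = 1/1.12·[0.6750·0.0000 + 0.3250·0.0000] = 0.0000
Node ud (S = 90.31): V_ud = 1/1.12·[0.6750·0.0000 + 0.3250·23.2344] = 6.7421
Node dd (S = 61.41): V_dd = 1/1.12·[0.6750·23.2344 + 0.3250·47.7994] = 27.8732
Node u (S = 106.2): V_u = 1/1.12·[0.6750·0.0000 + 0.3250·6.7421] = 1.9564
Node d (S = 72.25): V_d = 1/1.12·[0.6750·6.7421 + 0.3250·27.8732] = 12.1515
Node 0 (S = 85): V_0 = 1/1.12·[0.6750·1.9564 + 0.3250·12.1515] = 4.7052

4.71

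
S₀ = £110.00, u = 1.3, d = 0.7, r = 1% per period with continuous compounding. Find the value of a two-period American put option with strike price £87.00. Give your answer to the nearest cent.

£7.58

Risk-neutral probability p = (e^0.01 − 0.7)/(1.3 − 0.7) = 0.3101/0.6000 = 0.5168
Terminal stock prices: S_uu = 185.9, S_ud = 100.1, S_dd = 53.9
Terminal payoffs (K − S): max(-98.9, 0) = 0, max(-13.1, 0) = 0, max(33.1, 0) = 33.1
Node u (S = 143): continuation = e^(−0.01)·[0.5168·0.0000 + 0.4832·0.0000] = 0.0000; exercise value = 0.0000 ≤ continuation, so V_u = 0.0000
Node d (S = 77): continuation = e^(−0.01)·[0.5168·0.0000 + 0.4832·33.1000] = 15.8364; exercise value = 10.0000 ≤ continuation, so V_d = 15.8364
Node 0 (S = 110): continuation = e^(−0.01)·[0.5168·0.0000 + 0.4832·15.8364] = 7.5768; exercise value = 0.0000 ≤ continuation, so V_0 = 7.5768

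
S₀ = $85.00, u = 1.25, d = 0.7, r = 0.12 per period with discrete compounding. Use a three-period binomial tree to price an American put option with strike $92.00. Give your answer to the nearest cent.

Risk-neutral probability p = (1 + 0.12 − 0.7)/(1.25 − 0.7) = 0.4200/0.5500 = 0.7636
Terminal stock prices: S_uuu = 166, S_uud = 92.97, S_udd = 52.06, S_ddd = 29.15
Terminal payoffs (K − S): max(-74.02, 0) = 0, max(-0.9688, 0) = 0, max(39.94, 0) = 39.94, max(62.85, 0) = 62.85
Node uu (S = 132.8): continuation = 1/1.12·[0.7636·0.0000 + 0.2364·0.0000] = 0.0000; exercise value = 0.0000 ≤ continuation, so V_uu = 0.0000
Node ud (S = 74.38): continuation = 1/1.12·[0.7636·0.0000 + 0.2364·39.9375] = 8.4284; exercise value = 17.6250 > continuation, so V_ud = 17.6250 (exercise)
Node dd (S = 41.65): continuation = 1/1.12·[0.7636·39.9375 + 0.2364·62.8450] = 40.4929; exercise value = 50.3500 > continuation, so V_dd = 50.3500 (exercise)
Node u (S = 106.2): continuation = 1/1.12·[0.7636·0.0000 + 0.2364·17.6250] = 3.7196; exercise value = 0.0000 ≤ continuation, so V_u = 3.7196
Node d (S = 59.5): continuation = 1/1.12·[0.7636·17.6250 + 0.2364·50.3500] = 22.6429; exercise value = 32.5000 > continuation, so V_d = 32.5000 (exercise)
Node 0 (S = 85): continuation = 1/1.12·[0.7636·3.7196 + 0.2364·32.5000] = 9.3948; exercise value = 7.0000 ≤ continuation, so V_0 = 9.3948

$9.39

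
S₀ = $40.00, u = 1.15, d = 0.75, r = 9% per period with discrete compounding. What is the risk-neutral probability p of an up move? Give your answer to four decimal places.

p = 0.8500

Risk-neutral probability p = (1 + 0.09 − 0.75)/(1.15 − 0.75) = 0.3400/0.4000 = 0.8500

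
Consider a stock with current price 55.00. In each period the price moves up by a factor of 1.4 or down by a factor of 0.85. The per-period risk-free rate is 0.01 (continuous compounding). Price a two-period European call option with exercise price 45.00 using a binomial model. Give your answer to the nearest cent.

Risk-neutral probability p = (e^0.01 − 0.85)/(1.4 − 0.85) = 0.1601/0.5500 = 0.2910
Terminal stock prices: S_uu = 107.8, S_ud = 65.45, S_dd = 39.74
Terminal payoffs (S − K): max(62.8, 0) = 62.8, max(20.45, 0) = 20.45, max(-5.263, 0) = 0
Node u (S = 77): V_u = e^(−0.01)·[0.2910·62.8000 + 0.7090·20.4500] = 32.4478
Node d (S = 46.75): V_d = e^(−0.01)·[0.2910·20.4500 + 0.7090·0.0000] = 5.8917
Node 0 (S = 55): V_0 = e^(−0.01)·[0.2910·32.4478 + 0.7090·5.8917] = 13.4840

13.48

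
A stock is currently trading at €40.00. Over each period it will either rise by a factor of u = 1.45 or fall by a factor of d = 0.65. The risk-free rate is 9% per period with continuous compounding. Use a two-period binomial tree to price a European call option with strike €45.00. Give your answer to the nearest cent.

Risk-neutral probability p = (e^0.09 − 0.65)/(1.45 − 0.65) = 0.4442/0.8000 = 0.5552
Terminal stock prices: S_uu = 84.1, S_ud = 37.7, S_dd = 16.9
Terminal payoffs (S − K): max(39.1, 0) = 39.1, max(-7.3, 0) = 0, max(-28.1, 0) = 0
Node u (S = 58): V_u = e^(−0.09)·[0.5552·39.1000 + 0.4448·0.0000] = 19.8405
Node d (S = 26): V_d = e^(−0.09)·[0.5552·0.0000 + 0.4448·0.0000] = 0.0000
Node 0 (S = 40): V_0 = e^(−0.09)·[0.5552·19.8405 + 0.4448·0.0000] = 10.0677

€10.07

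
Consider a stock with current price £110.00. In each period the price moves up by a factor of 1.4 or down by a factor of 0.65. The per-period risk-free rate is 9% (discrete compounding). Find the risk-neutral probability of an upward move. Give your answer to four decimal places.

Risk-neutral probability p = (1 + 0.09 − 0.65)/(1.4 − 0.65) = 0.4400/0.7500 = 0.5867

p = 0.5867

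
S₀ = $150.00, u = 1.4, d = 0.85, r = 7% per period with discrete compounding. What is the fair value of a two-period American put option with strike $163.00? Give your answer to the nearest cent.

Risk-neutral probability p = (1 + 0.07 − 0.85)/(1.4 − 0.85) = 0.2200/0.5500 = 0.4000
Terminal stock prices: S_uu = 294, S_ud = 178.5, S_dd = 108.4
Terminal payoffs (K − S): max(-131, 0) = 0, max(-15.5, 0) = 0, max(54.63, 0) = 54.63
Node u (S = 210): continuation = 1/1.07·[0.4000·0.0000 + 0.6000·0.0000] = 0.0000; exercise value = 0.0000 ≤ continuation, so V_u = 0.0000
Node d (S = 127.5): continuation = 1/1.07·[0.4000·0.0000 + 0.6000·54.6250] = 30.6308; exercise value = 35.5000 > continuation, so V_d = 35.5000 (exercise)
Node 0 (S = 150): continuation = 1/1.07·[0.4000·0.0000 + 0.6000·35.5000] = 19.9065; exercise value = 13.0000 ≤ continuation, so V_0 = 19.9065

$19.91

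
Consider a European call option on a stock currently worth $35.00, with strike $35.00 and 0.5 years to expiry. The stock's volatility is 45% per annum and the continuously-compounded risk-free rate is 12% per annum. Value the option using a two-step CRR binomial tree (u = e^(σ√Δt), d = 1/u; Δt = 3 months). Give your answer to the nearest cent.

CRR parameters: u = e^(σ√Δt) = e^(0.45·√0.25) = 1.2523, d = 1/u = 0.7985
Per-period rate: rΔt = 0.12·0.25 = 0.03, so R = e^0.03 = 1.0305
Risk-neutral probability p = (e^0.03 − 0.7985)/(1.2523 − 0.7985) = 0.2319/0.4538 = 0.5111
Terminal stock prices: S_uu = 54.89, S_ud = 35, S_dd = 22.32
Terminal payoffs (S − K): max(19.89, 0) = 19.89, max(0, 0) = 0, max(-12.68, 0) = 0
Node u (S = 43.83): V_u = e^(−0.03)·[0.5111·19.8909 + 0.4889·0.0000] = 9.8657
Node d (S = 27.95): V_d = e^(−0.03)·[0.5111·0.0000 + 0.4889·0.0000] = 0.0000
Node 0 (S = 35): V_0 = e^(−0.03)·[0.5111·9.8657 + 0.4889·0.0000] = 4.8933

$4.89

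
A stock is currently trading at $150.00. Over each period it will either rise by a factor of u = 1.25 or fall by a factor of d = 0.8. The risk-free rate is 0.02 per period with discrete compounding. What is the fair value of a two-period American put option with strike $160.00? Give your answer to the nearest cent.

Risk-neutral probability p = (1 + 0.02 − 0.8)/(1.25 − 0.8) = 0.2200/0.4500 = 0.4889
Terminal stock prices: S_uu = 234.4, S_ud = 150, S_dd = 96
Terminal payoffs (K − S): max(-74.38, 0) = 0, max(10, 0) = 10, max(64, 0) = 64
Node u (S = 187.5): continuation = 1/1.02·[0.4889·0.0000 + 0.5111·10.0000] = 5.0109; exercise value = 0.0000 ≤ continuation, so V_u = 5.0109
Node d (S = 120): continuation = 1/1.02·[0.4889·10.0000 + 0.5111·64.0000] = 36.8627; exercise value = 40.0000 > continuation, so V_d = 40.0000 (exercise)
Node 0 (S = 150): continuation = 1/1.02·[0.4889·5.0109 + 0.5111·40.0000] = 22.4453; exercise value = 10.0000 ≤ continuation, so V_0 = 22.4453

$22.45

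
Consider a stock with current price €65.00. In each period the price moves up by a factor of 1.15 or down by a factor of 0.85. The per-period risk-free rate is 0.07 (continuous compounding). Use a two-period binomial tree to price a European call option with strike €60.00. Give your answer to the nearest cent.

€13.59

Risk-neutral probability p = (e^0.07 − 0.85)/(1.15 − 0.85) = 0.2225/0.3000 = 0.7417
Terminal stock prices: S_uu = 85.96, S_ud = 63.54, S_dd = 46.96
Terminal payoffs (S − K): max(25.96, 0) = 25.96, max(3.538, 0) = 3.538, max(-13.04, 0) = 0
Node u (S = 74.75): V_u = e^(−0.07)·[0.7417·25.9625 + 0.2583·3.5375] = 18.8064
Node d (S = 55.25): V_d = e^(−0.07)·[0.7417·3.5375 + 0.2583·0.0000] = 2.4464
Node 0 (S = 65): V_0 = e^(−0.07)·[0.7417·18.8064 + 0.2583·2.4464] = 13.5948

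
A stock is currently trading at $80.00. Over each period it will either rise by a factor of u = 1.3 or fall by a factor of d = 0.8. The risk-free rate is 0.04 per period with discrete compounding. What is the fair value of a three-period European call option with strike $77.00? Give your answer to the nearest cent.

Risk-neutral probability p = (1 + 0.04 − 0.8)/(1.3 − 0.8) = 0.2400/0.5000 = 0.4800
Terminal stock prices: S_uuu = 175.8, S_uud = 108.2, S_udd = 66.56, S_ddd = 40.96
Terminal payoffs (S − K): max(98.76, 0) = 98.76, max(31.16, 0) = 31.16, max(-10.44, 0) = 0, max(-36.04, 0) = 0
Node uu (S = 135.2): V_uu = 1/1.04·[0.4800·98.7600 + 0.5200·31.1600] = 61.1615
Node ud (S = 83.2): V_ud = 1/1.04·[0.4800·31.1600 + 0.5200·0.0000] = 14.3815
Node dd (S = 51.2): V_dd = 1/1.04·[0.4800·0.0000 + 0.5200·0.0000] = 0.0000
Node u (S = 104): V_u = 1/1.04·[0.4800·61.1615 + 0.5200·14.3815] = 35.4192
Node d (S = 64): V_d = 1/1.04·[0.4800·14.3815 + 0.5200·0.0000] = 6.6376
Node 0 (S = 80): V_0 = 1/1.04·[0.4800·35.4192 + 0.5200·6.6376] = 19.6661

$19.67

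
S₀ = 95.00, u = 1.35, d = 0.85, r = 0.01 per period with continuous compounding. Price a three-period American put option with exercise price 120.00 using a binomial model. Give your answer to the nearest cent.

Risk-neutral probability p = (e^0.01 − 0.85)/(1.35 − 0.85) = 0.1601/0.5000 = 0.3201
Terminal stock prices: S_uuu = 233.7, S_uud = 147.2, S_udd = 92.66, S_ddd = 58.34
Terminal payoffs (K − S): max(-113.7, 0) = 0, max(-27.17, 0) = 0, max(27.34, 0) = 27.34, max(61.66, 0) = 61.66
Node uu (S = 173.1): continuation = e^(−0.01)·[0.3201·0.0000 + 0.6799·0.0000] = 0.0000; exercise value = 0.0000 ≤ continuation, so V_uu = 0.0000
Node ud (S = 109): continuation = e^(−0.01)·[0.3201·0.0000 + 0.6799·27.3394] = 18.4031; exercise value = 10.9875 ≤ continuation, so V_ud = 18.4031
Node dd (S = 68.64): continuation = e^(−0.01)·[0.3201·27.3394 + 0.6799·61.6581] = 50.1685; exercise value = 51.3625 > continuation, so V_dd = 51.3625 (exercise)
Node u (S = 128.2): continuation = e^(−0.01)·[0.3201·0.0000 + 0.6799·18.4031] = 12.3877; exercise value = 0.0000 ≤ continuation, so V_u = 12.3877
Node d (S = 80.75): continuation = e^(−0.01)·[0.3201·18.4031 + 0.6799·51.3625] = 40.4061; exercise value = 39.2500 ≤ continuation, so V_d = 40.4061
Node 0 (S = 95): continuation = e^(−0.01)·[0.3201·12.3877 + 0.6799·40.4061] = 31.1246; exercise value = 25.0000 ≤ continuation, so V_0 = 31.1246

31.12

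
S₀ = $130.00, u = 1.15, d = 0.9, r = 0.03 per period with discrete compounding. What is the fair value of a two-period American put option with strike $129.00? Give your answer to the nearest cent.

Risk-neutral probability p = (1 + 0.03 − 0.9)/(1.15 − 0.9) = 0.1300/0.2500 = 0.5200
Terminal stock prices: S_uu = 171.9, S_ud = 134.6, S_dd = 105.3
Terminal payoffs (K − S): max(-42.92, 0) = 0, max(-5.55, 0) = 0, max(23.7, 0) = 23.7
Node u (S = 149.5): continuation = 1/1.03·[0.5200·0.0000 + 0.4800·0.0000] = 0.0000; exercise value = 0.0000 ≤ continuation, so V_u = 0.0000
Node d (S = 117): continuation = 1/1.03·[0.5200·0.0000 + 0.4800·23.7000] = 11.0447; exercise value = 12.0000 > continuation, so V_d = 12.0000 (exercise)
Node 0 (S = 130): continuation = 1/1.03·[0.5200·0.0000 + 0.4800·12.0000] = 5.5922; exercise value = 0.0000 ≤ continuation, so V_0 = 5.5922

$5.59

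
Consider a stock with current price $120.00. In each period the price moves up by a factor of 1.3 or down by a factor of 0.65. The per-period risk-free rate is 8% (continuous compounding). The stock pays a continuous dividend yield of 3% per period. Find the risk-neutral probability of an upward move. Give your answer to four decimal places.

p = 0.6173

Per-period risk-free factor R = e^0.08 = 1.0833; dividend-adjusted growth = e^(0.08−0.03) = 1.0513.
Risk-neutral probability p = (1.0513 − 0.65)/(1.3 − 0.65) = 0.4013/0.6500 = 0.6173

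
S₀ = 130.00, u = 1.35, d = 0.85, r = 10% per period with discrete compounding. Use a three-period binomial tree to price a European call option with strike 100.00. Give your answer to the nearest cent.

56.76

Risk-neutral probability p = (1 + 0.1 − 0.85)/(1.35 − 0.85) = 0.2500/0.5000 = 0.5000
Terminal stock prices: S_uuu = 319.8, S_uud = 201.4, S_udd = 126.8, S_ddd = 79.84
Terminal payoffs (S − K): max(219.8, 0) = 219.8, max(101.4, 0) = 101.4, max(26.8, 0) = 26.8, max(-20.16, 0) = 0
Node uu (S = 236.9): V_uu = 1/1.1·[0.5000·219.8488 + 0.5000·101.3863] = 146.0159
Node ud (S = 149.2): V_ud = 1/1.1·[0.5000·101.3863 + 0.5000·26.7987] = 58.2659
Node dd (S = 93.92): V_dd = 1/1.1·[0.5000·26.7987 + 0.5000·0.0000] = 12.1812
Node u (S = 175.5): V_u = 1/1.1·[0.5000·146.0159 + 0.5000·58.2659] = 92.8554
Node d (S = 110.5): V_d = 1/1.1·[0.5000·58.2659 + 0.5000·12.1812] = 32.0214
Node 0 (S = 130): V_0 = 1/1.1·[0.5000·92.8554 + 0.5000·32.0214] = 56.7622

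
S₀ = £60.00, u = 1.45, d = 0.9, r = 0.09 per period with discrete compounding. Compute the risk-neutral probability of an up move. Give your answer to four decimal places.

Risk-neutral probability p = (1 + 0.09 − 0.9)/(1.45 − 0.9) = 0.1900/0.5500 = 0.3455

p = 0.3455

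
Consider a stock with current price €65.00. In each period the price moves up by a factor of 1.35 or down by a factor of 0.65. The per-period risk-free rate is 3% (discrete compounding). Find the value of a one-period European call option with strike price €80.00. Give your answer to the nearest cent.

€4.08

Risk-neutral probability p = (1 + 0.03 − 0.65)/(1.35 − 0.65) = 0.3800/0.7000 = 0.5429
Terminal stock prices: S_u = 87.75, S_d = 42.25
Terminal payoffs (S − K): max(7.75, 0) = 7.75, max(-37.75, 0) = 0
Node 0 (S = 65): V_0 = 1/1.03·[0.5429·7.7500 + 0.4571·0.0000] = 4.0846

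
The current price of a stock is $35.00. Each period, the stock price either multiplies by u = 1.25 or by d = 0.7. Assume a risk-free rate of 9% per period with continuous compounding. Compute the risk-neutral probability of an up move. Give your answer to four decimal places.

Risk-neutral probability p = (e^0.09 − 0.7)/(1.25 − 0.7) = 0.3942/0.5500 = 0.7167

p = 0.7167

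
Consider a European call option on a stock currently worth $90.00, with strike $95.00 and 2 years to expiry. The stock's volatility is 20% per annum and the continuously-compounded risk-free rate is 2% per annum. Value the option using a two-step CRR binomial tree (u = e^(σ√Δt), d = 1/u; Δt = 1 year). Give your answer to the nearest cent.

$9.44

CRR parameters: u = e^(σ√Δt) = e^(0.2·√1) = 1.2214, d = 1/u = 0.8187
Per-period rate: rΔt = 0.02·1 = 0.02, so R = e^0.02 = 1.0202
Risk-neutral probability p = (e^0.02 − 0.8187)/(1.2214 − 0.8187) = 0.2015/0.4027 = 0.5003
Terminal stock prices: S_uu = 134.3, S_ud = 90, S_dd = 60.33
Terminal payoffs (S − K): max(39.26, 0) = 39.26, max(-5, 0) = 0, max(-34.67, 0) = 0
Node u (S = 109.9): V_u = e^(−0.02)·[0.5003·39.2642 + 0.4997·0.0000] = 19.2562
Node d (S = 73.69): V_d = e^(−0.02)·[0.5003·0.0000 + 0.4997·0.0000] = 0.0000
Node 0 (S = 90): V_0 = e^(−0.02)·[0.5003·19.2562 + 0.4997·0.0000] = 9.4438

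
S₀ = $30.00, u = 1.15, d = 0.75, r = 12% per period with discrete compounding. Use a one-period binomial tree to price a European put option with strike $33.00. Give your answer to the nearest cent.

$0.70

Risk-neutral probability p = (1 + 0.12 − 0.75)/(1.15 − 0.75) = 0.3700/0.4000 = 0.9250
Terminal stock prices: S_u = 34.5, S_d = 22.5
Terminal payoffs (K − S): max(-1.5, 0) = 0, max(10.5, 0) = 10.5
Node 0 (S = 30): V_0 = 1/1.12·[0.9250·0.0000 + 0.0750·10.5000] = 0.7031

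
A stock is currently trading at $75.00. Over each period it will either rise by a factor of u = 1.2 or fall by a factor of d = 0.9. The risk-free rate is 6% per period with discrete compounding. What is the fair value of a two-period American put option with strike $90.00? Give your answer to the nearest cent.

$15.00

Risk-neutral probability p = (1 + 0.06 − 0.9)/(1.2 − 0.9) = 0.1600/0.3000 = 0.5333
Terminal stock prices: S_uu = 108, S_ud = 81, S_dd = 60.75
Terminal payoffs (K − S): max(-18, 0) = 0, max(9, 0) = 9, max(29.25, 0) = 29.25
Node u (S = 90): continuation = 1/1.06·[0.5333·0.0000 + 0.4667·9.0000] = 3.9623; exercise value = 0.0000 ≤ continuation, so V_u = 3.9623
Node d (S = 67.5): continuation = 1/1.06·[0.5333·9.0000 + 0.4667·29.2500] = 17.4057; exercise value = 22.5000 > continuation, so V_d = 22.5000 (exercise)
Node 0 (S = 75): continuation = 1/1.06·[0.5333·3.9623 + 0.4667·22.5000] = 11.8993; exercise value = 15.0000 > continuation, so V_0 = 15.0000 (exercise)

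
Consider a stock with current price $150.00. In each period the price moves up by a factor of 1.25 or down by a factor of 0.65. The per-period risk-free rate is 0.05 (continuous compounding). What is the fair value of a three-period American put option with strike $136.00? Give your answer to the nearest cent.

$15.72

Risk-neutral probability p = (e^0.05 − 0.65)/(1.25 − 0.65) = 0.4013/0.6000 = 0.6688
Terminal stock prices: S_uuu = 293, S_uud = 152.3, S_udd = 79.22, S_ddd = 41.19
Terminal payoffs (K − S): max(-157, 0) = 0, max(-16.34, 0) = 0, max(56.78, 0) = 56.78, max(94.81, 0) = 94.81
Node uu (S = 234.4): continuation = e^(−0.05)·[0.6688·0.0000 + 0.3312·0.0000] = 0.0000; exercise value = 0.0000 ≤ continuation, so V_uu = 0.0000
Node ud (S = 121.9): continuation = e^(−0.05)·[0.6688·0.0000 + 0.3312·56.7812] = 17.8896; exercise value = 14.1250 ≤ continuation, so V_ud = 17.8896
Node dd (S = 63.38): continuation = e^(−0.05)·[0.6688·56.7812 + 0.3312·94.8063] = 65.9922; exercise value = 72.6250 > continuation, so V_dd = 72.6250 (exercise)
Node u (S = 187.5): continuation = e^(−0.05)·[0.6688·0.0000 + 0.3312·17.8896] = 5.6363; exercise value = 0.0000 ≤ continuation, so V_u = 5.6363
Node d (S = 97.5): continuation = e^(−0.05)·[0.6688·17.8896 + 0.3312·72.6250] = 34.2621; exercise value = 38.5000 > continuation, so V_d = 38.5000 (exercise)
Node 0 (S = 150): continuation = e^(−0.05)·[0.6688·5.6363 + 0.3312·38.5000] = 15.7155; exercise value = 0.0000 ≤ continuation, so V_0 = 15.7155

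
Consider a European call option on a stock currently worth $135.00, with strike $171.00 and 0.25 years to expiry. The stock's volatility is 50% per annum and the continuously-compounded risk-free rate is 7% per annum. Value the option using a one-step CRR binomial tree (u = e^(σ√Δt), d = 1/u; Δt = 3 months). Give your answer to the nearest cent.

$1.09

CRR parameters: u = e^(σ√Δt) = e^(0.5·√0.25) = 1.2840, d = 1/u = 0.7788
Per-period rate: rΔt = 0.07·0.25 = 0.0175, so R = e^0.0175 = 1.0177
Risk-neutral probability p = (e^0.0175 − 0.7788)/(1.2840 − 0.7788) = 0.2389/0.5052 = 0.4728
Terminal stock prices: S_u = 173.3, S_d = 105.1
Terminal payoffs (S − K): max(2.343, 0) = 2.343, max(-65.86, 0) = 0
Node 0 (S = 135): V_0 = e^(−0.0175)·[0.4728·2.3434 + 0.5272·0.0000] = 1.0887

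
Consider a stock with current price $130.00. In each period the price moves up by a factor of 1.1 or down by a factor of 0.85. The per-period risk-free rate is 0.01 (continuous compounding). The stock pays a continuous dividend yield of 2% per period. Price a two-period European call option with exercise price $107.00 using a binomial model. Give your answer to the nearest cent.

Per-period risk-free factor R = e^0.01 = 1.0101; dividend-adjusted growth = e^(0.01−0.02) = 0.9900.
Risk-neutral probability p = (0.9900 − 0.85)/(1.1 − 0.85) = 0.1400/0.2500 = 0.5602
Terminal stock prices: S_uu = 157.3, S_ud = 121.5, S_dd = 93.92
Terminal payoffs (S − K): max(50.3, 0) = 50.3, max(14.55, 0) = 14.55, max(-13.08, 0) = 0
Node u (S = 143): V_u = e^(−0.01)·[0.5602·50.3000 + 0.4398·14.5500] = 34.2331
Node d (S = 110.5): V_d = e^(−0.01)·[0.5602·14.5500 + 0.4398·0.0000] = 8.0698
Node 0 (S = 130): V_0 = e^(−0.01)·[0.5602·34.2331 + 0.4398·8.0698] = 22.5003

$22.50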